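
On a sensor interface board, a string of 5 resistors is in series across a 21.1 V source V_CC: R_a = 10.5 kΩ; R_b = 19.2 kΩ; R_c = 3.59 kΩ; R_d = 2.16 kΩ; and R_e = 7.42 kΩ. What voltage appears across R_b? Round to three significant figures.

Total series resistance ΣR = 10.5 + 19.2 + 3.59 + 2.16 + 7.42 = 42.87 kΩ.
V = V_CC · R/ΣR = 21.1 × 0.4479 = 9.450 V.

V ≈ 9.45 V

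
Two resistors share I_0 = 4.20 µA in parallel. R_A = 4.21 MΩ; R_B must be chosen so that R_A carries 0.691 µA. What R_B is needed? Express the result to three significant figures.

R_B ≈ 0.829 MΩ

The fraction through R_A equals R_B/(R_A+R_B).
0.691/4.20 = R_B/(R_A + R_B) → R_B = R_A · (0.1645)/(1 − 0.1645) = 4.21 × 0.1969 = 0.8290 MΩ.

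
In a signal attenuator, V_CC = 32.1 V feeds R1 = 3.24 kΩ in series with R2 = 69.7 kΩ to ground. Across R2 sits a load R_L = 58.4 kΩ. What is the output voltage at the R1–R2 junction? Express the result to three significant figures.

R2 ‖ R_L = (69.7 × 58.4)/(69.7 + 58.4) = 31.78 kΩ.
Voltage divider with the loaded lower leg: V_out = 32.1 × 31.78/(3.24 + 31.78) = 32.1 × 0.9075 = 29.13 V.
(Unloaded it would be 30.7 V; the load pulls it down.)

V_out ≈ 29.1 V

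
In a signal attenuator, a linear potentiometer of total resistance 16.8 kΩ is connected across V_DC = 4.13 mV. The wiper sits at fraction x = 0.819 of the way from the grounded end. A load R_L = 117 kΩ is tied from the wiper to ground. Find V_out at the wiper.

V_out ≈ 3.31 mV

Lower segment x·R_p = 13.76 kΩ; upper segment (1−x)·R_p = 3.041 kΩ.
(x·R_p) ‖ R_L = 12.31 kΩ.
V_out = 4.13 × 12.31/(3.041 + 12.31) = 3.312 mV.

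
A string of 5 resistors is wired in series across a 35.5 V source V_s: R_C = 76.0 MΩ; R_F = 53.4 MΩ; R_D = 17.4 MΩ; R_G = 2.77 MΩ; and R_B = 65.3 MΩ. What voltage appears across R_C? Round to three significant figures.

ΣR = 76.0 + 53.4 + 17.4 + 2.77 + 65.3 = 214.9 MΩ.
Voltage divider: V = V_s · (76.00 / 214.9) = 35.5 × 0.3537 = 12.56 V.

V ≈ 12.6 V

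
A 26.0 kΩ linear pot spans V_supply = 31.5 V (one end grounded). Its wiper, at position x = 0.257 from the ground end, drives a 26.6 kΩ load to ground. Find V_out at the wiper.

Lower segment x·R_p = 6.682 kΩ; upper segment (1−x)·R_p = 19.32 kΩ.
(x·R_p) ‖ R_L = 5.340 kΩ.
Loaded-divider output: V_out = 31.5 × 0.2166 = 6.822 V.

V_out ≈ 6.82 V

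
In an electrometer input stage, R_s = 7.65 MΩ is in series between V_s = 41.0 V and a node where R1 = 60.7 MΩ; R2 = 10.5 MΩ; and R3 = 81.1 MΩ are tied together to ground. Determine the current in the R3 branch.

Equivalent of the parallel group: R_p = 8.062 MΩ.
V_A = 41.0 × 8.062/15.71 = 21.04 V.
I(R3) = V_A / R3 = 21.04/81.1 = 0.2594 µA.

I ≈ 0.259 µA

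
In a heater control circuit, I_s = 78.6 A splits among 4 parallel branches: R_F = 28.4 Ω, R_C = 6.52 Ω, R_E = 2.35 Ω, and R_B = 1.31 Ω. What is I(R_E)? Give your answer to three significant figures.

I ≈ 24.3 A

Conductances: ΣG = 1/28.4 + 1/6.52 + 1/2.35 + 1/1.31 = 1.377 (1/Ω).
By the current-divider rule, I = I_s · G_k/ΣG = 78.6 × 0.3089 = 24.28 A.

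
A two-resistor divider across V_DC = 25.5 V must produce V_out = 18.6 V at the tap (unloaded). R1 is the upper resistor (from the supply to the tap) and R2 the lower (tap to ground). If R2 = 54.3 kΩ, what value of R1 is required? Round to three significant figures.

R1 ≈ 20.1 kΩ

Required fraction k = V_out/V_DC = 0.7294.
R1 = R2·(1/k − 1) = 54.3 × 0.3710 = 20.14 kΩ.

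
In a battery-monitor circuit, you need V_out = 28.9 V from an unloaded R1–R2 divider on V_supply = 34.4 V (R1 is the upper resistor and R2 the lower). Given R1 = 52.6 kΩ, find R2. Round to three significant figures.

R2 ≈ 276 kΩ

Required fraction k = V_out/V_supply = 0.8401.
R2 = R1 · 0.8401/(1 − 0.8401) = 276.4 kΩ.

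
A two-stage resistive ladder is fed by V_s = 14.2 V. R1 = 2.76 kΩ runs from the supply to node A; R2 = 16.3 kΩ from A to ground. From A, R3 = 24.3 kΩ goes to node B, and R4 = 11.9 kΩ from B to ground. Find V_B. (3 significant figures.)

Node A sees R2 in parallel with the series input of stage 2, R3 + R4 = 36.20 kΩ.
Effective lower resistance at A: R2 ‖ 36.20 = 11.24 kΩ.
First divider: V_A = V_s · 11.24/(2.76 + 11.24) = 11.40 V.
Stage 2 is unloaded, so V_B = V_A · R4/(R3+R4) = 11.40 × 11.9/36.20 = 3.748 V.

V_B ≈ 3.75 V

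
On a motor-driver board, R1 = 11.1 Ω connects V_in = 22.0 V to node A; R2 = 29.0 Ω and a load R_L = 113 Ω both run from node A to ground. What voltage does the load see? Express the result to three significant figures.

The load sits in parallel with R2, giving an effective lower resistance R2' = R2·R_L/(R2+R_L) = 23.08 Ω.
Now apply the divider: V_out = 22.0 × 0.6752 = 14.85 V.
(Unloaded it would be 15.9 V; the load pulls it down.)

V_out ≈ 14.9 V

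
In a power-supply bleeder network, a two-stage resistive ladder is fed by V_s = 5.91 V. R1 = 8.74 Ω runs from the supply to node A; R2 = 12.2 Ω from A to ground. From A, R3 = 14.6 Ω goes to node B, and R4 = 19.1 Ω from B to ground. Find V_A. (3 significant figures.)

Looking into the second stage from A: R3 + R4 = 33.70 Ω appears in parallel with R2.
R2 ‖ (R3+R4) = 8.957 Ω.
First divider: V_A = V_s · 8.957/(8.74 + 8.957) = 2.991 V.

V_A ≈ 2.99 V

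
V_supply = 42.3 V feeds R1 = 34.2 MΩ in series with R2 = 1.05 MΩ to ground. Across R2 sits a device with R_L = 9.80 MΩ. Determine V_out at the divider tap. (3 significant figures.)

The load sits in parallel with R2, giving an effective lower resistance R2' = R2·R_L/(R2+R_L) = 0.9484 MΩ.
Voltage divider with the loaded lower leg: V_out = 42.3 × 0.9484/(34.2 + 0.9484) = 42.3 × 0.02698 = 1.141 V.

V_out ≈ 1.14 V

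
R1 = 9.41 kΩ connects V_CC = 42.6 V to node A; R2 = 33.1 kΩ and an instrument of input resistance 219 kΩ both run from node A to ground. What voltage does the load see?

V_out ≈ 32.1 V

The load sits in parallel with R2, giving an effective lower resistance R2' = R2·R_L/(R2+R_L) = 28.75 kΩ.
Then V_out = V_CC · R2'/(R1 + R2') = 42.6 × 28.75/38.16 = 32.10 V.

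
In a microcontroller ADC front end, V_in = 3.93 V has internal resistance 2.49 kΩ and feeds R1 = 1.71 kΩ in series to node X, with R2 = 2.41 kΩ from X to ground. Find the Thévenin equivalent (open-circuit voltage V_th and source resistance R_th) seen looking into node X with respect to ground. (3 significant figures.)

R1' = 2.49 + 1.71 = 4.200 kΩ (source resistance + R1).
V_th is the unloaded tap voltage: V_in · R2/(R1'+R2) = 3.93 × 0.3646 = 1.433 V.
Zeroing V_in shorts the top of R1' to ground, so R_th = R1' ‖ R2 = 1.531 kΩ.

V_th ≈ 1.43 V, R_th ≈ 1.53 kΩ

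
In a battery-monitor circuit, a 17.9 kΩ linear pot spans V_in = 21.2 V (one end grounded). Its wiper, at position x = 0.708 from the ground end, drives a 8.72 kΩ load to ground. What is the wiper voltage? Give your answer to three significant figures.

V_out ≈ 10.5 V

Lower segment x·R_p = 12.67 kΩ; upper segment (1−x)·R_p = 5.227 kΩ.
Lower segment in parallel with the load: 12.67 ‖ 8.72 = 5.166 kΩ.
V_out = 21.2 × 5.166/(5.227 + 5.166) = 10.54 V.
(Unloaded: V_out = x·V_in = 15.0 V.)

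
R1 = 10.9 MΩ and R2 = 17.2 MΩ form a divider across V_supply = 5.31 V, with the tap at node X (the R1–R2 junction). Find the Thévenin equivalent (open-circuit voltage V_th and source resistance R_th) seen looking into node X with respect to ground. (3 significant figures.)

V_th ≈ 3.25 V, R_th ≈ 6.67 MΩ

V_th is the unloaded tap voltage: V_supply · R2/(R1+R2) = 5.31 × 0.6121 = 3.250 V.
Looking into X with the source shorted: R_th = R1·R2/(R1+R2) = 10.90 × 17.2/28.10 = 6.672 MΩ.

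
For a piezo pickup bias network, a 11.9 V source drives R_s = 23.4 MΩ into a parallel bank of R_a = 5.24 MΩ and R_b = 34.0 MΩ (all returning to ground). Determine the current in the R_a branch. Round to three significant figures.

I ≈ 0.369 µA

Combine the parallel branches: R_p = (1/5.24 + 1/34.0)⁻¹ = 4.540 MΩ.
V_A = 11.9 × 4.540/27.94 = 1.934 V.
I(R_a) = V_A / R_a = 1.934/5.24 = 0.3690 µA.
(Equivalently: I_total = 0.4259 µA, then current-divider fraction G_k/ΣG = 0.8665.)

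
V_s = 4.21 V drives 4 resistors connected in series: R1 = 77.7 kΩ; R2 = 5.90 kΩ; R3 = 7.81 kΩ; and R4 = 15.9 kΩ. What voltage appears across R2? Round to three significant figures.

Series total: ΣR = 77.7 + 5.90 + 7.81 + 15.9 = 107.3 kΩ.
Voltage divider: V = V_s · (5.900 / 107.3) = 4.21 × 0.05498 = 0.2315 V.

V ≈ 0.231 V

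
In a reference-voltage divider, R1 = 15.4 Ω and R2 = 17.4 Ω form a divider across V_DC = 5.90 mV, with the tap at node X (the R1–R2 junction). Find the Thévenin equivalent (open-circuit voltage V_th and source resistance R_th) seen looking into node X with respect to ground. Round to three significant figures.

Open-circuit (no load on X): V_th = V_DC · R2/(R1 + R2) = 5.90 × 17.4/(15.40 + 17.4) = 3.130 mV.
Zeroing V_DC shorts the top of R1 to ground, so R_th = R1 ‖ R2 = 8.170 Ω.

V_th ≈ 3.13 mV, R_th ≈ 8.17 Ω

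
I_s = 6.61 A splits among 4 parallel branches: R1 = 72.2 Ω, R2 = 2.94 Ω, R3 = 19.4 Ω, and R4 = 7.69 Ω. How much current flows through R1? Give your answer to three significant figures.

I ≈ 0.171 A

ΣG = 1/72.2 + 1/2.94 + 1/19.4 + 1/7.69 = 0.5356.
R1 takes the fraction G_k/ΣG = 0.01385/0.5356 = 0.02586, so I = 6.61 × 0.02586 = 0.1709 A.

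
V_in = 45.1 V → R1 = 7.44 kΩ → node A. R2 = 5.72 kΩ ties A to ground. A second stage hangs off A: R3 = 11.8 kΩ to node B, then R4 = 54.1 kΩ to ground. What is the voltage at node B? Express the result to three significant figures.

V_B ≈ 15.3 V

The second stage (R3 + R4 = 65.90 kΩ) loads node A in parallel with R2.
R2 ‖ (R3+R4) = 5.263 kΩ.
So V_A = 45.1 × 0.4143 = 18.69 V.
Then the unloaded second divider: V_B = V_A × R4/(R3+R4) = 18.69 × 0.8209 = 15.34 V.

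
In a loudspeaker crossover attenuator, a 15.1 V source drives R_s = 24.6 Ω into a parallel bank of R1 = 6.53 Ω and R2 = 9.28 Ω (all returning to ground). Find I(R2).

Equivalent of the parallel group: R_p = 3.833 Ω.
Node voltage V_A = V_CC · R_p/(R_s + R_p) = 15.1 × 0.1348 = 2.036 V.
I(R2) = V_A / R2 = 2.036/9.28 = 0.2193 A.

I ≈ 0.219 A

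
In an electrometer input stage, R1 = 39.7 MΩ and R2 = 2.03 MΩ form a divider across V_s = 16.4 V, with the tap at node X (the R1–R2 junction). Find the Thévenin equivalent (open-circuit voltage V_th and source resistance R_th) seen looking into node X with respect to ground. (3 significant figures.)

V_th ≈ 0.798 V, R_th ≈ 1.93 MΩ

With X open, the divider is unloaded: V_th = 16.4 × 2.03/41.73 = 0.7978 V.
Looking into X with the source shorted: R_th = R1·R2/(R1+R2) = 39.70 × 2.03/41.73 = 1.931 MΩ.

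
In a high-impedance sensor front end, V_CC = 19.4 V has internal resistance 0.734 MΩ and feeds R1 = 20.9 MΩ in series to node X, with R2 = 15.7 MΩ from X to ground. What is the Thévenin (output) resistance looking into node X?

R1' = 0.734 + 20.9 = 21.63 MΩ (source resistance + R1).
With V_CC suppressed (replaced by a short), R_th = R1' ‖ R2 = (21.63 × 15.7)/(21.63 + 15.7) = 9.098 MΩ.

R_th ≈ 9.10 MΩ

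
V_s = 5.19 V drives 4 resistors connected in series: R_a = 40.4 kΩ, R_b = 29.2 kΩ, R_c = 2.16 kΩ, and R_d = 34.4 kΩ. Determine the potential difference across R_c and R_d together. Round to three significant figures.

V ≈ 1.79 V

Series total: ΣR = 40.4 + 29.2 + 2.16 + 34.4 = 106.2 kΩ.
R_{R_c..R_d} = 2.16 + 34.4 = 36.56 kΩ.
Voltage divider: V = V_s · (36.56 / 106.2) = 5.19 × 0.3444 = 1.787 V.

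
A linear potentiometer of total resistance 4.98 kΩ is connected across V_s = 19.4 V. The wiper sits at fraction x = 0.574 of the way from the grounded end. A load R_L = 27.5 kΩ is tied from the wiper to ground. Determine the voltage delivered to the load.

V_out ≈ 10.7 V

The pot divides into 2.121 kΩ above the wiper and 2.859 kΩ below.
(x·R_p) ‖ R_L = 2.589 kΩ.
Then V_out = V_s · 2.589/(2.121 + 2.589) = 10.66 V.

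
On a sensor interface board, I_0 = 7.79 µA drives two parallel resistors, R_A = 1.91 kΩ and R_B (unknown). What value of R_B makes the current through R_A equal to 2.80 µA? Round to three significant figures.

In a two-way split, I_A/I_0 = R_B/(R_A + R_B).
2.80/7.79 = R_B/(R_A + R_B) → R_B = R_A · (0.3594)/(1 − 0.3594) = 1.91 × 0.5611 = 1.072 kΩ.

R_B ≈ 1.07 kΩ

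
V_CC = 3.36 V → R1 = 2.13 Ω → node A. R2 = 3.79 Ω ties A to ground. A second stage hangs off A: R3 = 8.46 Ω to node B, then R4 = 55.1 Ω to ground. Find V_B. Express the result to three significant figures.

V_B ≈ 1.83 V

Node A sees R2 in parallel with the series input of stage 2, R3 + R4 = 63.56 Ω.
R2 ‖ (R3+R4) = 3.577 Ω.
First divider: V_A = V_CC · 3.577/(2.13 + 3.577) = 2.106 V.
V_B = V_A × 0.8669 = 1.826 V.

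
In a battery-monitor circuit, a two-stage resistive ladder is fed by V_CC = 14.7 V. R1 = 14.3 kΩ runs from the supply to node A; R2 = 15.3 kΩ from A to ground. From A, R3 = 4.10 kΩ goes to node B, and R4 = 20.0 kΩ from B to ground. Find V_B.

V_B ≈ 4.83 V

Node A sees R2 in parallel with the series input of stage 2, R3 + R4 = 24.10 kΩ.
R2 ‖ (R3+R4) = 9.359 kΩ.
So V_A = 14.7 × 0.3956 = 5.815 V.
V_B = V_A × 0.8299 = 4.826 V.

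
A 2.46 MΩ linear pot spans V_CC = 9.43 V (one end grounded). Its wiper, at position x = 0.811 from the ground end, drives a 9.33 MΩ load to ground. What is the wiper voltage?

Split the track: R_lower = x·R_p = 1.995 MΩ, R_upper = (1−x)·R_p = 0.4649 MΩ.
Lower segment in parallel with the load: 1.995 ‖ 9.33 = 1.644 MΩ.
V_out = 9.43 × 1.644/(0.4649 + 1.644) = 7.351 V.
(Unloaded: V_out = x·V_CC = 7.65 V.)

V_out ≈ 7.35 V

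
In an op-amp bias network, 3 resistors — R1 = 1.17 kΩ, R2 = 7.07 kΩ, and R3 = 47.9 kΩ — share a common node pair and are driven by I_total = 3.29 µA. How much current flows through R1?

I ≈ 2.76 µA

Total conductance ΣG = 1/1.17 + 1/7.07 + 1/47.9 = 1.017 (units of 1/kΩ).
R1 takes the fraction G_k/ΣG = 0.8547/1.017 = 0.8404, so I = 3.29 × 0.8404 = 2.765 µA.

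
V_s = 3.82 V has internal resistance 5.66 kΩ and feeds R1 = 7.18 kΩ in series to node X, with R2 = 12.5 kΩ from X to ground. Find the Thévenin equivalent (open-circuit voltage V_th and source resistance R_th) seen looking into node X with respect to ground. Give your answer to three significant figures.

V_th ≈ 1.88 V, R_th ≈ 6.33 kΩ

R1' = 5.66 + 7.18 = 12.84 kΩ (source resistance + R1).
With X open, the divider is unloaded: V_th = 3.82 × 12.5/25.34 = 1.884 V.
With V_s suppressed (replaced by a short), R_th = R1' ‖ R2 = (12.84 × 12.5)/(12.84 + 12.5) = 6.334 kΩ.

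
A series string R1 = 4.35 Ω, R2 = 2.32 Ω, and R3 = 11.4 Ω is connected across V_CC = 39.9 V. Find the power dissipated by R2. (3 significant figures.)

The common current is I = 39.9/18.07 = 2.208 A.
P = I²R = 4.876 × 2.32 = 11.31 W.

P ≈ 11.3 W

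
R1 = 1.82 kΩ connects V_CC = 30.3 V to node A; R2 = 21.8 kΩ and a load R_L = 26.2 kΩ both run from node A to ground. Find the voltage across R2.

V_out ≈ 26.3 V

First combine the lower leg with the load: R2 ‖ R_L = 11.90 kΩ.
Now apply the divider: V_out = 30.3 × 0.8673 = 26.28 V.
(Unloaded it would be 28.0 V; the load pulls it down.)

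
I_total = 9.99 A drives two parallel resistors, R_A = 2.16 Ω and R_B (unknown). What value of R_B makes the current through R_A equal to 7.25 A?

R_B ≈ 5.72 Ω

The fraction through R_A equals R_B/(R_A+R_B).
With f = 0.7257, R_B = R_A · f/(1−f) = 2.16 × 2.646 = 5.715 Ω.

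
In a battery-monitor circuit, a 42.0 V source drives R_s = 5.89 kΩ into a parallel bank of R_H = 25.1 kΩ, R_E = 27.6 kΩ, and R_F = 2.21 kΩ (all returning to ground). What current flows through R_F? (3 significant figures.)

Combine the parallel branches: R_p = (1/25.1 + 1/27.6 + 1/2.21)⁻¹ = 1.892 kΩ.
V_A by voltage divider: V_A = 42.0 × 1.892/(5.89 + 1.892) = 10.21 V.
Branch current I = V_A/R_F = 10.21/2.21 = 4.620 mA.

I ≈ 4.62 mA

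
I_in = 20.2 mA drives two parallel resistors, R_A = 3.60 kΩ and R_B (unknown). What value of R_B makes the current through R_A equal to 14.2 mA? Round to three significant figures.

R_B ≈ 8.52 kΩ

Two-branch current divider: I_A = I_in · R_B/(R_A + R_B).
14.2/20.2 = R_B/(R_A + R_B) → R_B = R_A · (0.7030)/(1 − 0.7030) = 3.60 × 2.367 = 8.520 kΩ.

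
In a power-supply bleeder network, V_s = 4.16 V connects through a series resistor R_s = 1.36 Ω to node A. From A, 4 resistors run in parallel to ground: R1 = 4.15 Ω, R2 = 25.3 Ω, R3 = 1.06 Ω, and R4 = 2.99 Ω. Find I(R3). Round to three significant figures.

I ≈ 1.26 A

Combine the parallel branches: R_p = (1/4.15 + 1/25.3 + 1/1.06 + 1/2.99)⁻¹ = 0.6417 Ω.
V_A by voltage divider: V_A = 4.16 × 0.6417/(1.36 + 0.6417) = 1.334 V.
I(R3) = V_A / R3 = 1.334/1.06 = 1.258 A.
(Equivalently: I_total = 2.078 A, then current-divider fraction G_k/ΣG = 0.6054.)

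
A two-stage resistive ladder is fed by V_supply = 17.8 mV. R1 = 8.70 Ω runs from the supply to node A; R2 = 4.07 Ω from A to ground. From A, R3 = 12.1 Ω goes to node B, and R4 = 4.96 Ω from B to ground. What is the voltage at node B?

V_B ≈ 1.42 mV

Looking into the second stage from A: R3 + R4 = 17.06 Ω appears in parallel with R2.
R2 ‖ (R3+R4) = 3.286 Ω.
V_A = 17.8 × 3.286/(8.70 + 3.286) = 4.880 mV.
V_B = V_A × 0.2907 = 1.419 mV.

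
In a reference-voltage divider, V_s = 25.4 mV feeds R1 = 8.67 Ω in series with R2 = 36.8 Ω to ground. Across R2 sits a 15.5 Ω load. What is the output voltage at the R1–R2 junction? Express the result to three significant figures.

R2 ‖ R_L = (36.8 × 15.5)/(36.8 + 15.5) = 10.91 Ω.
Voltage divider with the loaded lower leg: V_out = 25.4 × 10.91/(8.67 + 10.91) = 25.4 × 0.5571 = 14.15 mV.

V_out ≈ 14.2 mV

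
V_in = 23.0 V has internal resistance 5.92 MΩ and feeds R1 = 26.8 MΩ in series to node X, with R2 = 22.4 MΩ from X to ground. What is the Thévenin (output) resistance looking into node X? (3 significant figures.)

R1' = 5.92 + 26.8 = 32.72 MΩ (source resistance + R1).
Zeroing V_in shorts the top of R1' to ground, so R_th = R1' ‖ R2 = 13.30 MΩ.

R_th ≈ 13.3 MΩ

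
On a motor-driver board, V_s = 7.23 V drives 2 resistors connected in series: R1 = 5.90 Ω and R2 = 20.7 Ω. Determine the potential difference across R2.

V ≈ 5.63 V

ΣR = 5.90 + 20.7 = 26.60 Ω.
By the voltage-divider rule, V = 7.23 × 20.70/26.60 = 5.626 V.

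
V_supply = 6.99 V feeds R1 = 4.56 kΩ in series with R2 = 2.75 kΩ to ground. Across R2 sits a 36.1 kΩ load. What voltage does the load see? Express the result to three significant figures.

V_out ≈ 2.51 V

R2 ‖ R_L = (2.75 × 36.1)/(2.75 + 36.1) = 2.555 kΩ.
Voltage divider with the loaded lower leg: V_out = 6.99 × 2.555/(4.56 + 2.555) = 6.99 × 0.3591 = 2.510 V.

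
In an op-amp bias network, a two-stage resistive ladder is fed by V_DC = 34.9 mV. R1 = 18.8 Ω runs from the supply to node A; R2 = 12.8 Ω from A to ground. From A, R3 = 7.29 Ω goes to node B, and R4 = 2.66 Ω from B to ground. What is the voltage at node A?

V_A ≈ 8.01 mV

Node A sees R2 in parallel with the series input of stage 2, R3 + R4 = 9.950 Ω.
R2 ‖ (R3+R4) = 5.598 Ω.
First divider: V_A = V_DC · 5.598/(18.8 + 5.598) = 8.008 mV.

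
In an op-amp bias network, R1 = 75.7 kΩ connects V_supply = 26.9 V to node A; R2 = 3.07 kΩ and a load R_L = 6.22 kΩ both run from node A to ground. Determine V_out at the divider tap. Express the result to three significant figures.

V_out ≈ 0.711 V

First combine the lower leg with the load: R2 ‖ R_L = 2.055 kΩ.
Voltage divider with the loaded lower leg: V_out = 26.9 × 2.055/(75.7 + 2.055) = 26.9 × 0.02644 = 0.7111 V.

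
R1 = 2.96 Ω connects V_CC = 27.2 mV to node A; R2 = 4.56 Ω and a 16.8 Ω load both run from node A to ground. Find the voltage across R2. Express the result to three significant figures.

V_out ≈ 14.9 mV

R2 ‖ R_L = (4.56 × 16.8)/(4.56 + 16.8) = 3.587 Ω.
Now apply the divider: V_out = 27.2 × 0.5479 = 14.90 mV.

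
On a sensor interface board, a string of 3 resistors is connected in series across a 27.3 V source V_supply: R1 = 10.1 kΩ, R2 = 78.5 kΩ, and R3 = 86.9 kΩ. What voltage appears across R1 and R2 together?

Series total: ΣR = 10.1 + 78.5 + 86.9 = 175.5 kΩ.
R_{R1..R2} = 10.1 + 78.5 = 88.60 kΩ.
Voltage divider: V = V_supply · (88.60 / 175.5) = 27.3 × 0.5048 = 13.78 V.

V ≈ 13.8 V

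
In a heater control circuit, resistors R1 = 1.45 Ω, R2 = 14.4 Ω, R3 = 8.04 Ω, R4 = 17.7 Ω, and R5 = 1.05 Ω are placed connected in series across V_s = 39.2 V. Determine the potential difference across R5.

V ≈ 0.965 V

Series total: ΣR = 1.45 + 14.4 + 8.04 + 17.7 + 1.05 = 42.64 Ω.
By the voltage-divider rule, V = 39.2 × 1.050/42.64 = 0.9653 V.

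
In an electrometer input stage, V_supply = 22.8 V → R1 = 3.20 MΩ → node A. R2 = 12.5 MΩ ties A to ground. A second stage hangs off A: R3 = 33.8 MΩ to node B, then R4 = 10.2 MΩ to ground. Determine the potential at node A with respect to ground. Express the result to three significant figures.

V_A ≈ 17.2 V

The second stage (R3 + R4 = 44.00 MΩ) loads node A in parallel with R2.
Effective lower resistance at A: R2 ‖ 44.00 = 9.735 MΩ.
So V_A = 22.8 × 0.7526 = 17.16 V.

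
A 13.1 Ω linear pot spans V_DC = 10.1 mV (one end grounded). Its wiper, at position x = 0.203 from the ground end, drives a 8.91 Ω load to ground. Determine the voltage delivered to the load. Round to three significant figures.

V_out ≈ 1.66 mV

Split the track: R_lower = x·R_p = 2.659 Ω, R_upper = (1−x)·R_p = 10.44 Ω.
Lower segment in parallel with the load: 2.659 ‖ 8.91 = 2.048 Ω.
Then V_out = V_DC · 2.048/(10.44 + 2.048) = 1.656 mV.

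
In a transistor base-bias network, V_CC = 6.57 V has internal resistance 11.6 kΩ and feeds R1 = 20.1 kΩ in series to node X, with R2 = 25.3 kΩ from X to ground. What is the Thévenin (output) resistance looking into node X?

R_th ≈ 14.1 kΩ

R1' = 11.6 + 20.1 = 31.70 kΩ (source resistance + R1).
With V_CC suppressed (replaced by a short), R_th = R1' ‖ R2 = (31.70 × 25.3)/(31.70 + 25.3) = 14.07 kΩ.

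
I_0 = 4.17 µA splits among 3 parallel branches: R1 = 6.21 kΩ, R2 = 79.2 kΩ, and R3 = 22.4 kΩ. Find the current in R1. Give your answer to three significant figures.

Conductances: ΣG = 1/6.21 + 1/79.2 + 1/22.4 = 0.2183 (1/kΩ).
By the current-divider rule, I = I_0 · G_k/ΣG = 4.17 × 0.7377 = 3.076 µA.

I ≈ 3.08 µA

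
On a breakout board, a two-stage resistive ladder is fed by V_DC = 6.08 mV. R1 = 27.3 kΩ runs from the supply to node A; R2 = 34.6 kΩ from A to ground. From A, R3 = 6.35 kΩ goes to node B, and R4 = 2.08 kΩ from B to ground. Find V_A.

V_A ≈ 1.21 mV

The second stage (R3 + R4 = 8.430 kΩ) loads node A in parallel with R2.
Effective lower resistance at A: R2 ‖ 8.430 = 6.778 kΩ.
So V_A = 6.08 × 0.1989 = 1.209 mV.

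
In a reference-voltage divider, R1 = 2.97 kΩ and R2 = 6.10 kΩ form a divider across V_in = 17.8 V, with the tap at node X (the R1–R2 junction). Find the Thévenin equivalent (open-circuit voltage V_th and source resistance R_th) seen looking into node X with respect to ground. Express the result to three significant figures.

V_th ≈ 12.0 V, R_th ≈ 2.00 kΩ

Open-circuit (no load on X): V_th = V_in · R2/(R1 + R2) = 17.8 × 6.10/(2.970 + 6.10) = 11.97 V.
Zeroing V_in shorts the top of R1 to ground, so R_th = R1 ‖ R2 = 1.997 kΩ.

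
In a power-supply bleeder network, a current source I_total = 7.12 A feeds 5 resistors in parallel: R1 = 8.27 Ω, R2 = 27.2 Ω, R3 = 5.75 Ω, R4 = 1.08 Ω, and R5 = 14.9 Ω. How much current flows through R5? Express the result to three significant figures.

Conductances: ΣG = 1/8.27 + 1/27.2 + 1/5.75 + 1/1.08 + 1/14.9 = 1.325 (1/Ω).
By the current-divider rule, I = I_total · G_k/ΣG = 7.12 × 0.05067 = 0.3607 A.

I ≈ 0.361 A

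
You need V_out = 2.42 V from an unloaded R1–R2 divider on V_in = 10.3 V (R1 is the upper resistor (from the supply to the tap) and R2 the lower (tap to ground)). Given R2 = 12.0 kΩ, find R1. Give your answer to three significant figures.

Required fraction k = V_out/V_in = 0.2350.
R1 = R2·(1/k − 1) = 12.0 × 3.256 = 39.07 kΩ.

R1 ≈ 39.1 kΩ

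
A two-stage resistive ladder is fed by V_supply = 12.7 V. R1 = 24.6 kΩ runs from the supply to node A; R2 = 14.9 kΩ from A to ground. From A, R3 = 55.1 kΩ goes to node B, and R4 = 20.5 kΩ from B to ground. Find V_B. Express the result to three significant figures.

V_B ≈ 1.16 V

Node A sees R2 in parallel with the series input of stage 2, R3 + R4 = 75.60 kΩ.
R2 ‖ (R3+R4) = 12.45 kΩ.
First divider: V_A = V_supply · 12.45/(24.6 + 12.45) = 4.267 V.
Stage 2 is unloaded, so V_B = V_A · R4/(R3+R4) = 4.267 × 20.5/75.60 = 1.157 V.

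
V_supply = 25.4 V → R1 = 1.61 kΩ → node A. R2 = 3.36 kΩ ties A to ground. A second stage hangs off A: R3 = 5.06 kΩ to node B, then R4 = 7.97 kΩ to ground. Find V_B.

The second stage (R3 + R4 = 13.03 kΩ) loads node A in parallel with R2.
Effective lower resistance at A: R2 ‖ 13.03 = 2.671 kΩ.
V_A = 25.4 × 2.671/(1.61 + 2.671) = 15.85 V.
V_B = V_A × 0.6117 = 9.694 V.

V_B ≈ 9.69 V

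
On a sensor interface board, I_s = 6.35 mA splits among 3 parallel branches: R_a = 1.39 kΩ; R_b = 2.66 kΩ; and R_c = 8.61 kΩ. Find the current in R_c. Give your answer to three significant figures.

Total conductance ΣG = 1/1.39 + 1/2.66 + 1/8.61 = 1.212 (units of 1/kΩ).
Current divider: I(R_c) = I_s · G_k/ΣG = 6.35 × (0.1161/1.212) = 6.35 × 0.09587 = 0.6088 mA.

I ≈ 0.609 mA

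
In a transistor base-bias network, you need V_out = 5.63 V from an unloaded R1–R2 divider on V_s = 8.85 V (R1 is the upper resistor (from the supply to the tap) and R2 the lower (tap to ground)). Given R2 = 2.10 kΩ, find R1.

The divider ratio is R2/(R1+R2) = 5.63/8.85 = 0.6362.
R1 = R2·(1/k − 1) = 2.10 × 0.5719 = 1.201 kΩ.

R1 ≈ 1.20 kΩ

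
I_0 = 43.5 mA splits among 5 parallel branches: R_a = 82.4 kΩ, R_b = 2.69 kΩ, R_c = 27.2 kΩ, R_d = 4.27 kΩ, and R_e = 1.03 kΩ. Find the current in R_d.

I ≈ 6.27 mA

Total conductance ΣG = 1/82.4 + 1/2.69 + 1/27.2 + 1/4.27 + 1/1.03 = 1.626 (units of 1/kΩ).
By the current-divider rule, I = I_0 · G_k/ΣG = 43.5 × 0.1441 = 6.266 mA.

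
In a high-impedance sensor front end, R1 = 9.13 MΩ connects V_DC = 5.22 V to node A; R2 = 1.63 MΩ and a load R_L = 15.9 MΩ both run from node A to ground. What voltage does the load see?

The load sits in parallel with R2, giving an effective lower resistance R2' = R2·R_L/(R2+R_L) = 1.478 MΩ.
Then V_out = V_DC · R2'/(R1 + R2') = 5.22 × 1.478/10.61 = 0.7275 V.

V_out ≈ 0.727 V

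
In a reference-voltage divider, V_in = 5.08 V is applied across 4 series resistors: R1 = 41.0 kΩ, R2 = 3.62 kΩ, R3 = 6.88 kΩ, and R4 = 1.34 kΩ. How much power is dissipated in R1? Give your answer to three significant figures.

Series current I = V_in/ΣR = 5.08/52.84 = 0.09614 mA.
V(R1) = I·R = 3.942 V; P = V·I = 3.942 × 0.09614 = 0.3790 mW.

P ≈ 0.379 mW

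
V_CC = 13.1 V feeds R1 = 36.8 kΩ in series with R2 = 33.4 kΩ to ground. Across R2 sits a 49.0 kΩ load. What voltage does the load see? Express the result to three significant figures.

The load sits in parallel with R2, giving an effective lower resistance R2' = R2·R_L/(R2+R_L) = 19.86 kΩ.
Now apply the divider: V_out = 13.1 × 0.3505 = 4.592 V.

V_out ≈ 4.59 V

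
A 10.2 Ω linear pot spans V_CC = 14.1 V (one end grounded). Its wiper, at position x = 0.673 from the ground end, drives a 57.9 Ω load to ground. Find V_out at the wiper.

The pot divides into 3.335 Ω above the wiper and 6.865 Ω below.
R_L loads the lower segment: effective lower R = 6.137 Ω.
Loaded-divider output: V_out = 14.1 × 0.6479 = 9.135 V.

V_out ≈ 9.14 V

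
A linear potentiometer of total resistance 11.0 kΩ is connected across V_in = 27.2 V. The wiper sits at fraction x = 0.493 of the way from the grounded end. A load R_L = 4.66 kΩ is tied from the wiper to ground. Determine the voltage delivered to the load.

V_out ≈ 8.43 V

The pot divides into 5.577 kΩ above the wiper and 5.423 kΩ below.
R_L loads the lower segment: effective lower R = 2.506 kΩ.
V_out = 27.2 × 2.506/(5.577 + 2.506) = 8.434 V.
(Unloaded: V_out = x·V_in = 13.4 V.)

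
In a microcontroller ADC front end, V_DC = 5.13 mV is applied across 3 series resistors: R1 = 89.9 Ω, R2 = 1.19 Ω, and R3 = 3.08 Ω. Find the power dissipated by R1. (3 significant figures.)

P ≈ 0.267 µW

The common current is I = 5.13/94.17 = 0.05448 mA.
P = I²R = 0.002968 × 89.9 = 0.2668 µW.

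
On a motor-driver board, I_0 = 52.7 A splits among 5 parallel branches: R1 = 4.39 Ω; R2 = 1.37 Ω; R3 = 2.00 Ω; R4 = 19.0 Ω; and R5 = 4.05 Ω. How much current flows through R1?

I ≈ 6.83 A

Conductances: ΣG = 1/4.39 + 1/1.37 + 1/2.00 + 1/19.0 + 1/4.05 = 1.757 (1/Ω).
Current divider: I(R1) = I_0 · G_k/ΣG = 52.7 × (0.2278/1.757) = 52.7 × 0.1296 = 6.831 A.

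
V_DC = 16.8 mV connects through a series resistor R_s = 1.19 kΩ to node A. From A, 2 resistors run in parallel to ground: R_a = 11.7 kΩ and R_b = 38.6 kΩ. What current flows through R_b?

I ≈ 0.384 µA

Parallel bank: R_p = 1/(1/11.7 + 1/38.6) = 8.979 kΩ.
V_A = 16.8 × 8.979/10.17 = 14.83 mV.
I(R_b) = V_A / R_b = 14.83/38.6 = 0.3843 µA.
(Equivalently: I_total = 1.652 µA, then current-divider fraction G_k/ΣG = 0.2326.)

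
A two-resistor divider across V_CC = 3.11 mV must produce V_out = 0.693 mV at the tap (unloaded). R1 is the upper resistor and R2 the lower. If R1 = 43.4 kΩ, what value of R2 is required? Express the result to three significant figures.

V_out/V_CC = R2/(R1+R2) = 0.2228.
So R2 = R1 · V_out/(V_CC − V_out) = 43.4 × 0.693/(3.11 − 0.693) = 43.4 × 0.2867 = 12.44 kΩ.

R2 ≈ 12.4 kΩ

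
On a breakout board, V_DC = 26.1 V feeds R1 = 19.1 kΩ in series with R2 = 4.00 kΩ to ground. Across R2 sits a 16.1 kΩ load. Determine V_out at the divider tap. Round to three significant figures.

R2 ‖ R_L = (4.00 × 16.1)/(4.00 + 16.1) = 3.204 kΩ.
Then V_out = V_DC · R2'/(R1 + R2') = 26.1 × 3.204/22.30 = 3.749 V.

V_out ≈ 3.75 V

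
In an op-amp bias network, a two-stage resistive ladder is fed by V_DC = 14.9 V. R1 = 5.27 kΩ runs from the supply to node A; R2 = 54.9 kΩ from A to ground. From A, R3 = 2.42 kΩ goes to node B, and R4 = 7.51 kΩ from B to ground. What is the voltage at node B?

Node A sees R2 in parallel with the series input of stage 2, R3 + R4 = 9.930 kΩ.
R2 ‖ (R3+R4) = 8.409 kΩ.
So V_A = 14.9 × 0.6147 = 9.160 V.
Stage 2 is unloaded, so V_B = V_A · R4/(R3+R4) = 9.160 × 7.51/9.930 = 6.927 V.

V_B ≈ 6.93 V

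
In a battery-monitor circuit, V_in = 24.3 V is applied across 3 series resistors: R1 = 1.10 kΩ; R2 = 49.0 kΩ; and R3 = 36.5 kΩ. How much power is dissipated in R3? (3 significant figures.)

P ≈ 2.87 mW

ΣR = 86.60 kΩ → I = 24.3/86.60 = 0.2806 mA.
P = I²R = 0.07874 × 36.5 = 2.874 mW.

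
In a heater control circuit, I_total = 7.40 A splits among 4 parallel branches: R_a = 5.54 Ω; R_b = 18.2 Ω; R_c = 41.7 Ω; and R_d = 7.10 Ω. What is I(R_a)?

ΣG = 1/5.54 + 1/18.2 + 1/41.7 + 1/7.10 = 0.4003.
R_a takes the fraction G_k/ΣG = 0.1805/0.4003 = 0.4510, so I = 7.40 × 0.4510 = 3.337 A.

I ≈ 3.34 A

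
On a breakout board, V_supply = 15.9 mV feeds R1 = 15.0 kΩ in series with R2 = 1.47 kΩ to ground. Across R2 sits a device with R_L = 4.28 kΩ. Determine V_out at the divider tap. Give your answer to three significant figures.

First combine the lower leg with the load: R2 ‖ R_L = 1.094 kΩ.
Voltage divider with the loaded lower leg: V_out = 15.9 × 1.094/(15.0 + 1.094) = 15.9 × 0.06799 = 1.081 mV.
(Unloaded it would be 1.42 mV; the load pulls it down.)

V_out ≈ 1.08 mV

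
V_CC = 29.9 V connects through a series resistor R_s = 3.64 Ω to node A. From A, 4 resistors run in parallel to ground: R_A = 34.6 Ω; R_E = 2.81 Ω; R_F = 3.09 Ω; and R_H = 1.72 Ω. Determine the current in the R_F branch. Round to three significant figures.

Combine the parallel branches: R_p = (1/34.6 + 1/2.81 + 1/3.09 + 1/1.72)⁻¹ = 0.7753 Ω.
V_A by voltage divider: V_A = 29.9 × 0.7753/(3.64 + 0.7753) = 5.250 V.
Branch current I = V_A/R_F = 5.250/3.09 = 1.699 A.

I ≈ 1.70 A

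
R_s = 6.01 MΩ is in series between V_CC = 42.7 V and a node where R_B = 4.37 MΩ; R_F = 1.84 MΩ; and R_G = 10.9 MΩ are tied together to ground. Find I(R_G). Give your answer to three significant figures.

Parallel bank: R_p = 1/(1/4.37 + 1/1.84 + 1/10.9) = 1.157 MΩ.
Node voltage V_A = V_CC · R_p/(R_s + R_p) = 42.7 × 0.1615 = 6.895 V.
I(R_G) = V_A / R_G = 6.895/10.9 = 0.6326 µA.

I ≈ 0.633 µA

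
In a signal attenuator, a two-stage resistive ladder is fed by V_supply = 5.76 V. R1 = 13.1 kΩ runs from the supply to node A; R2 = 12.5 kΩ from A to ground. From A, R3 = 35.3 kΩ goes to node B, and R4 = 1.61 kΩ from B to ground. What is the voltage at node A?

Node A sees R2 in parallel with the series input of stage 2, R3 + R4 = 36.91 kΩ.
Effective lower resistance at A: R2 ‖ 36.91 = 9.338 kΩ.
First divider: V_A = V_supply · 9.338/(13.1 + 9.338) = 2.397 V.

V_A ≈ 2.40 V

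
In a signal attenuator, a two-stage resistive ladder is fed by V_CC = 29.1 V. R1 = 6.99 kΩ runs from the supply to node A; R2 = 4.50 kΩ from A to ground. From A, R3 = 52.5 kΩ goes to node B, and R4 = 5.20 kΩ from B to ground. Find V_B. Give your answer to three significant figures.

Node A sees R2 in parallel with the series input of stage 2, R3 + R4 = 57.70 kΩ.
Effective lower resistance at A: R2 ‖ 57.70 = 4.174 kΩ.
So V_A = 29.1 × 0.3739 = 10.88 V.
Stage 2 is unloaded, so V_B = V_A · R4/(R3+R4) = 10.88 × 5.20/57.70 = 0.9806 V.

V_B ≈ 0.981 V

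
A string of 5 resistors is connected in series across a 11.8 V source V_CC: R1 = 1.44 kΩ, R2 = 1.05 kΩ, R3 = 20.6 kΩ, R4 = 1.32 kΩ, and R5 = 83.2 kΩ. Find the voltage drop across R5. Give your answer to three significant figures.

Total series resistance ΣR = 1.44 + 1.05 + 20.6 + 1.32 + 83.2 = 107.6 kΩ.
V = V_CC · R/ΣR = 11.8 × 0.7732 = 9.123 V.

V ≈ 9.12 V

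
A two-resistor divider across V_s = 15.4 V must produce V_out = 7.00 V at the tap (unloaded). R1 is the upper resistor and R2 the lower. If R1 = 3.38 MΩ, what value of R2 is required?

R2 ≈ 2.82 MΩ

Required fraction k = V_out/V_s = 0.4545.
R2 = R1 · 0.4545/(1 − 0.4545) = 2.817 MΩ.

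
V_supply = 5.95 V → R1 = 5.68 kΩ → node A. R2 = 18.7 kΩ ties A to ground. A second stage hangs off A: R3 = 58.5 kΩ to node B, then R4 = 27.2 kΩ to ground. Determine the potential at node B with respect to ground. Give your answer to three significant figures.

V_B ≈ 1.38 V

Node A sees R2 in parallel with the series input of stage 2, R3 + R4 = 85.70 kΩ.
R2 ‖ (R3+R4) = 15.35 kΩ.
First divider: V_A = V_supply · 15.35/(5.68 + 15.35) = 4.343 V.
Then the unloaded second divider: V_B = V_A × R4/(R3+R4) = 4.343 × 0.3174 = 1.378 V.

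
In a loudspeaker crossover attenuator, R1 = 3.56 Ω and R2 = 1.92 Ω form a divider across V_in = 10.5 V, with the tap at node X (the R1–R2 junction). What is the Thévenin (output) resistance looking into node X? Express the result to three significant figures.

R_th ≈ 1.25 Ω

Looking into X with the source shorted: R_th = R1·R2/(R1+R2) = 3.560 × 1.92/5.480 = 1.247 Ω.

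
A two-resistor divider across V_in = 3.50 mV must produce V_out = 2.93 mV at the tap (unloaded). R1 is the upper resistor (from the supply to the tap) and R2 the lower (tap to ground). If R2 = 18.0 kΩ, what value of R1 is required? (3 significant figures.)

The divider ratio is R2/(R1+R2) = 2.93/3.50 = 0.8371.
R1 = R2·(1/k − 1) = 18.0 × 0.1945 = 3.502 kΩ.

R1 ≈ 3.50 kΩ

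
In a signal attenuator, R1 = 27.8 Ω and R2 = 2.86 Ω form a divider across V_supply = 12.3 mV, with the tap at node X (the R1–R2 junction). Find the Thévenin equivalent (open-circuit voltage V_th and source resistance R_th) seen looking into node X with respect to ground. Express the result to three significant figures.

V_th ≈ 1.15 mV, R_th ≈ 2.59 Ω

V_th is the unloaded tap voltage: V_supply · R2/(R1+R2) = 12.3 × 0.09328 = 1.147 mV.
With V_supply suppressed (replaced by a short), R_th = R1 ‖ R2 = (27.80 × 2.86)/(27.80 + 2.86) = 2.593 Ω.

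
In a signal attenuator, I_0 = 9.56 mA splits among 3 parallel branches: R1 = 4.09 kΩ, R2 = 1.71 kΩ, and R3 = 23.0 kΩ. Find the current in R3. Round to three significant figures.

I ≈ 0.476 mA

Conductances: ΣG = 1/4.09 + 1/1.71 + 1/23.0 = 0.8728 (1/kΩ).
By the current-divider rule, I = I_0 · G_k/ΣG = 9.56 × 0.04982 = 0.4762 mA.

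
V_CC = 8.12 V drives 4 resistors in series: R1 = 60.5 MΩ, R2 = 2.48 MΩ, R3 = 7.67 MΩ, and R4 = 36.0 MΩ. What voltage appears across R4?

Total series resistance ΣR = 60.5 + 2.48 + 7.67 + 36.0 = 106.7 MΩ.
By the voltage-divider rule, V = 8.12 × 36.00/106.7 = 2.741 V.

V ≈ 2.74 V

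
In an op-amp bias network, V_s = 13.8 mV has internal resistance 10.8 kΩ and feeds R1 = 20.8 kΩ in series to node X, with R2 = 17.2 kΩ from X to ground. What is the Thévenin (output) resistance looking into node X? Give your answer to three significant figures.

R1' = 10.8 + 20.8 = 31.60 kΩ (source resistance + R1).
Zeroing V_s shorts the top of R1' to ground, so R_th = R1' ‖ R2 = 11.14 kΩ.

R_th ≈ 11.1 kΩ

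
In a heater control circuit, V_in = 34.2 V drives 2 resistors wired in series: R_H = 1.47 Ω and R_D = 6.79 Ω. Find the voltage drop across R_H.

V ≈ 6.09 V

Total series resistance ΣR = 1.47 + 6.79 = 8.260 Ω.
V = V_in · R/ΣR = 34.2 × 0.1780 = 6.086 V.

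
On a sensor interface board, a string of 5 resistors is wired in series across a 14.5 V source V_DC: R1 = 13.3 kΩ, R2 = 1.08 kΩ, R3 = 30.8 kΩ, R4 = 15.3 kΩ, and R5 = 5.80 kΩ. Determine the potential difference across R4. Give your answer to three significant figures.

Total series resistance ΣR = 13.3 + 1.08 + 30.8 + 15.3 + 5.80 = 66.28 kΩ.
V = V_DC · R/ΣR = 14.5 × 0.2308 = 3.347 V.

V ≈ 3.35 V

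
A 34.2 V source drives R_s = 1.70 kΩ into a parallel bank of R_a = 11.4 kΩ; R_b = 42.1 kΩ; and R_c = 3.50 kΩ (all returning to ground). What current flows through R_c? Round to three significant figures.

Combine the parallel branches: R_p = (1/11.4 + 1/42.1 + 1/3.50)⁻¹ = 2.518 kΩ.
V_A = 34.2 × 2.518/4.218 = 20.42 V.
Branch current I = V_A/R_c = 20.42/3.50 = 5.833 mA.

I ≈ 5.83 mA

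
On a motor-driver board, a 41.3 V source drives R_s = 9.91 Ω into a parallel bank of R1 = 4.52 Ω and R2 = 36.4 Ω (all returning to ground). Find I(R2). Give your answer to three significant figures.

Combine the parallel branches: R_p = (1/4.52 + 1/36.4)⁻¹ = 4.021 Ω.
V_A = 41.3 × 4.021/13.93 = 11.92 V.
I(R2) = V_A / R2 = 11.92/36.4 = 0.3275 A.

I ≈ 0.327 A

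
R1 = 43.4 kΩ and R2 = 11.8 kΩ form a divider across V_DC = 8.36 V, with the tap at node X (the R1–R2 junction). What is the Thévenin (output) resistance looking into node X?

R_th ≈ 9.28 kΩ

With V_DC suppressed (replaced by a short), R_th = R1 ‖ R2 = (43.40 × 11.8)/(43.40 + 11.8) = 9.278 kΩ.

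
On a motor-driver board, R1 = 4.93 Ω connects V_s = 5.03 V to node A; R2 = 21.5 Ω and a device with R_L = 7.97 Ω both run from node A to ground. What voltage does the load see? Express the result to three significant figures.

V_out ≈ 2.72 V

The load sits in parallel with R2, giving an effective lower resistance R2' = R2·R_L/(R2+R_L) = 5.815 Ω.
Now apply the divider: V_out = 5.03 × 0.5412 = 2.722 V.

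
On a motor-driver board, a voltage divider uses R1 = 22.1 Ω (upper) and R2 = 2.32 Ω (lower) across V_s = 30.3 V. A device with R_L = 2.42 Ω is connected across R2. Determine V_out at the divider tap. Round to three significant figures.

First combine the lower leg with the load: R2 ‖ R_L = 1.184 Ω.
Now apply the divider: V_out = 30.3 × 0.05087 = 1.541 V.

V_out ≈ 1.54 V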